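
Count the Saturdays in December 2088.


December 2088 has 31 days
Anchor: Jan 1, 2088. With p = 2088 - 1 = 2087: (p + p//4 - p//100 + p//400) mod 7 = (2087 + 521 - 20 + 5) mod 7 = 2593 mod 7 = 3 -> Thursday (Mon=0 ... Sun=6)
Days before December (Jan-Nov): 335; December 1 index = (3 + 335) mod 7 = 2 -> Wednesday
First Saturday is December 4
Saturdays: 4, 11, 18, 25

4 Saturdays


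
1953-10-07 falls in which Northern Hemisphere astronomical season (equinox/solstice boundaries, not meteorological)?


Date: October 7
Astronomical Autumn (approx.; exact equinox/solstice day varies by year): September 22 to December 20
October 7 falls within the Autumn window

Autumn


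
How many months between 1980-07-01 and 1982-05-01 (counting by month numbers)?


From July 1980 to May 1982
2 years * 12 = 24 months, minus 2 months = 22

22 months


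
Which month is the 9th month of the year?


Month 9 of 12

September


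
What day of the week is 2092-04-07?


Date: April 7, 2092
Anchor: Jan 1, 2092. With p = 2092 - 1 = 2091: (p + p//4 - p//100 + p//400) mod 7 = (2091 + 522 - 20 + 5) mod 7 = 2598 mod 7 = 1 -> Tuesday (Mon=0 ... Sun=6)
Days before April (Jan-Mar): 91; offset = 91 + 7 - 1 = 97
Weekday index = (1 + 97) mod 7 = 0

Day of the week: Monday


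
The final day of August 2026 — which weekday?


August 2026 has 31 days
Anchor: Jan 1, 2026. With p = 2026 - 1 = 2025: (p + p//4 - p//100 + p//400) mod 7 = (2025 + 506 - 20 + 5) mod 7 = 2516 mod 7 = 3 -> Thursday (Mon=0 ... Sun=6)
Days before August (Jan-Jul): 212; August 1 index = (3 + 212) mod 7 = 5 -> Saturday
Last day offset: 31 - 1 = 30 days
Weekday index = (5 + 30) mod 7 = 0

Monday, August 31


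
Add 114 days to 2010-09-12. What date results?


Start: 2010-09-12, add 114 days
September 2010 has 30 days: 30 - 12 = 18 days to September 30 -> 96 left
October 2010 has 31 days -> 65 left
November 2010 has 30 days -> 35 left
December 2010 has 31 days -> 4 left
January 2011: 4 <= 31 -> lands on January 4

Result: 2011-01-04


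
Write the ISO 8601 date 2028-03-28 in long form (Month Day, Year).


ISO 2028-03-28 parses as year=2028, month=03, day=28
Month 3 -> March

March 28, 2028


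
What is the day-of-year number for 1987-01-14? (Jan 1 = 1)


Date: January 14, 1987
No months before January
Plus 14 days in January

Day of year: 14


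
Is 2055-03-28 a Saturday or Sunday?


Anchor: Jan 1, 2055. With p = 2055 - 1 = 2054: (p + p//4 - p//100 + p//400) mod 7 = (2054 + 513 - 20 + 5) mod 7 = 2552 mod 7 = 4 -> Friday (Mon=0 ... Sun=6)
Day of year: 87; offset = 86
Weekday index = (4 + 86) mod 7 = 6 -> Sunday
Weekend days: Saturday, Sunday

Yes


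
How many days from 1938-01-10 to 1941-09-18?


From 1938-01-10 to 1941-09-18
1938-01-10: day of year = 10
1941-09-18: days before September = 31 + 28 + 31 + 30 + 31 + 30 + 31 + 31 = 243 (1941 is not a leap year); day of year = 243 + 18 = 261
Rest of 1938: 365 - 10 = 355
Full years 1939 (365), 1940 (366): 731
Total = 355 + 731 + 261 = 1347

1347 days


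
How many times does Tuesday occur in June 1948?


June 1948 has 30 days
Anchor: Jan 1, 1948. With p = 1948 - 1 = 1947: (p + p//4 - p//100 + p//400) mod 7 = (1947 + 486 - 19 + 4) mod 7 = 2418 mod 7 = 3 -> Thursday (Mon=0 ... Sun=6)
Days before June (Jan-May): 152; June 1 index = (3 + 152) mod 7 = 1 -> Tuesday
First Tuesday is June 1
Tuesdays: 1, 8, 15, 22, 29

5 Tuesdays


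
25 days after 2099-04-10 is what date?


Start: 2099-04-10, add 25 days
April 2099 has 30 days: 30 - 10 = 20 days to April 30 -> 5 left
May 2099: 5 <= 31 -> lands on May 5

Result: 2099-05-05


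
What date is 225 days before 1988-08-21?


Start: 1988-08-21, subtract 225 days
Back 21 days from August 21 reaches July 31, 1988 -> 204 left
July 1988 has 31 days -> back to June 30, 1988 -> 173 left
June 1988 has 30 days -> back to May 31, 1988 -> 143 left
May 1988 has 31 days -> back to April 30, 1988 -> 112 left
April 1988 has 30 days -> back to March 31, 1988 -> 82 left
March 1988 has 31 days -> back to February 29, 1988 -> 51 left
February 1988 has 29 days -> back to January 31, 1988 -> 22 left
January 1988: 31 - 22 = 9 -> lands on January 9

Result: 1988-01-09


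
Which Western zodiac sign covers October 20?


Date: October 20
Conventional tropical zodiac dates: Libra from September 23 onward; Scorpio starts October 23
October 20 falls within the Libra range

Libra


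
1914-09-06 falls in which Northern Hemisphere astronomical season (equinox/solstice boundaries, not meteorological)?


Date: September 6
Astronomical Summer (approx.; exact equinox/solstice day varies by year): June 21 to September 21
September 6 falls within the Summer window

Summer


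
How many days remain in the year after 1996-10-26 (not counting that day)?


Day of year: 300 of 366
Remaining = 366 - 300

66 days


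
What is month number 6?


Month 6 of 12

June


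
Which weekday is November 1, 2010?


Target: November 1, 2010
Anchor: Jan 1, 2010. With p = 2010 - 1 = 2009: (p + p//4 - p//100 + p//400) mod 7 = (2009 + 502 - 20 + 5) mod 7 = 2496 mod 7 = 4 -> Friday (Mon=0 ... Sun=6)
Days before November (Jan-Oct): 304 days
Weekday index = (4 + 304) mod 7 = 0

Monday


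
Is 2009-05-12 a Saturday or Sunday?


Anchor: Jan 1, 2009. With p = 2009 - 1 = 2008: (p + p//4 - p//100 + p//400) mod 7 = (2008 + 502 - 20 + 5) mod 7 = 2495 mod 7 = 3 -> Thursday (Mon=0 ... Sun=6)
Day of year: 132; offset = 131
Weekday index = (3 + 131) mod 7 = 1 -> Tuesday
Weekend days: Saturday, Sunday

No


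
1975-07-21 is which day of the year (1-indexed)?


Date: July 21, 1975
Days in months 1 through 6: 181
Plus 21 days in July

Day of year: 202


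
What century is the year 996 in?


Century = (year - 1) // 100 + 1
= (996 - 1) // 100 + 1
= 995 // 100 + 1
= 9 + 1

10th century


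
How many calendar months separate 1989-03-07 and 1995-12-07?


From March 1989 to December 1995
6 years * 12 = 72 months, plus 9 months = 81

81 months


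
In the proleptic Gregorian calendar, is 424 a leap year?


Gregorian leap year rule: divisible by 4, but not by 100, unless also by 400.
424 is divisible by 4 but not 100 -> leap year

Yes


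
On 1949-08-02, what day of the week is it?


Date: August 2, 1949
Anchor: Jan 1, 1949. With p = 1949 - 1 = 1948: (p + p//4 - p//100 + p//400) mod 7 = (1948 + 487 - 19 + 4) mod 7 = 2420 mod 7 = 5 -> Saturday (Mon=0 ... Sun=6)
Days before August (Jan-Jul): 212; offset = 212 + 2 - 1 = 213
Weekday index = (5 + 213) mod 7 = 1

Day of the week: Tuesday


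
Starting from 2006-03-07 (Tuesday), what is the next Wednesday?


Current: Tuesday
Target: Wednesday
Days ahead: 1

Next Wednesday: 2006-03-08


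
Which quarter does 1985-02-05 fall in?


Month: February (month 2)
Q1: Jan-Mar, Q2: Apr-Jun, Q3: Jul-Sep, Q4: Oct-Dec

Q1


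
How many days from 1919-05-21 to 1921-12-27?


From 1919-05-21 to 1921-12-27
1919-05-21: days before May = 31 + 28 + 31 + 30 = 120 (1919 is not a leap year); day of year = 120 + 21 = 141
1921-12-27: days before December = 31 + 28 + 31 + 30 + 31 + 30 + 31 + 31 + 30 + 31 + 30 = 334 (1921 is not a leap year); day of year = 334 + 27 = 361
Rest of 1919: 365 - 141 = 224
Full years 1920 (366): 366
Total = 224 + 366 + 361 = 951

951 days


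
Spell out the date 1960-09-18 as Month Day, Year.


ISO 1960-09-18 parses as year=1960, month=09, day=18
Month 9 -> September

September 18, 1960


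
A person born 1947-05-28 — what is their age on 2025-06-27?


Birth: 1947-05-28
Reference: 2025-06-27
Year difference: 2025 - 1947 = 78

78 years old


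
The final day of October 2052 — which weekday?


October 2052 has 31 days
Anchor: Jan 1, 2052. With p = 2052 - 1 = 2051: (p + p//4 - p//100 + p//400) mod 7 = (2051 + 512 - 20 + 5) mod 7 = 2548 mod 7 = 0 -> Monday (Mon=0 ... Sun=6)
Days before October (Jan-Sep): 274; October 1 index = (0 + 274) mod 7 = 1 -> Tuesday
Last day offset: 31 - 1 = 30 days
Weekday index = (1 + 30) mod 7 = 3

Thursday, October 31


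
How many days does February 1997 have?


February 1997 (leap year: no)

28 days


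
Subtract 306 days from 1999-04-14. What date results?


Start: 1999-04-14, subtract 306 days
Back 14 days from April 14 reaches March 31, 1999 -> 292 left
March 1999 has 31 days -> back to February 28, 1999 -> 261 left
February 1999 has 28 days -> back to January 31, 1999 -> 233 left
January 1999 has 31 days -> back to December 31, 1998 -> 202 left
December 1998 has 31 days -> back to November 30, 1998 -> 171 left
November 1998 has 30 days -> back to October 31, 1998 -> 141 left
October 1998 has 31 days -> back to September 30, 1998 -> 110 left
September 1998 has 30 days -> back to August 31, 1998 -> 80 left
August 1998 has 31 days -> back to July 31, 1998 -> 49 left
July 1998 has 31 days -> back to June 30, 1998 -> 18 left
June 1998: 30 - 18 = 12 -> lands on June 12

Result: 1998-06-12


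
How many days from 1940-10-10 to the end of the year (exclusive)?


Day of year: 284 of 366
Remaining = 366 - 284

82 days


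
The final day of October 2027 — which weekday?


October 2027 has 31 days
Anchor: Jan 1, 2027. With p = 2027 - 1 = 2026: (p + p//4 - p//100 + p//400) mod 7 = (2026 + 506 - 20 + 5) mod 7 = 2517 mod 7 = 4 -> Friday (Mon=0 ... Sun=6)
Days before October (Jan-Sep): 273; October 1 index = (4 + 273) mod 7 = 4 -> Friday
Last day offset: 31 - 1 = 30 days
Weekday index = (4 + 30) mod 7 = 6

Sunday, October 31


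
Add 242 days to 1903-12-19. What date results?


Start: 1903-12-19, add 242 days
December 1903 has 31 days: 31 - 19 = 12 days to December 31 -> 230 left
January 1904 has 31 days -> 199 left
February 1904 has 29 days -> 170 left
March 1904 has 31 days -> 139 left
April 1904 has 30 days -> 109 left
May 1904 has 31 days -> 78 left
June 1904 has 30 days -> 48 left
July 1904 has 31 days -> 17 left
August 1904: 17 <= 31 -> lands on August 17

Result: 1904-08-17


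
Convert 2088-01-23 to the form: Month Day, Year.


ISO 2088-01-23 parses as year=2088, month=01, day=23
Month 1 -> January

January 23, 2088


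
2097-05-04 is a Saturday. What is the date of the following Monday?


Current: Saturday
Target: Monday
Days ahead: 2

Next Monday: 2097-05-06


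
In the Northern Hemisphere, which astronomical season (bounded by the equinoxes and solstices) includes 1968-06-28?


Date: June 28
Astronomical Summer (approx.; exact equinox/solstice day varies by year): June 21 to September 21
June 28 falls within the Summer window

Summer


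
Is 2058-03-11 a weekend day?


Anchor: Jan 1, 2058. With p = 2058 - 1 = 2057: (p + p//4 - p//100 + p//400) mod 7 = (2057 + 514 - 20 + 5) mod 7 = 2556 mod 7 = 1 -> Tuesday (Mon=0 ... Sun=6)
Day of year: 70; offset = 69
Weekday index = (1 + 69) mod 7 = 0 -> Monday
Weekend days: Saturday, Sunday

No


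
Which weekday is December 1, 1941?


Target: December 1, 1941
Anchor: Jan 1, 1941. With p = 1941 - 1 = 1940: (p + p//4 - p//100 + p//400) mod 7 = (1940 + 485 - 19 + 4) mod 7 = 2410 mod 7 = 2 -> Wednesday (Mon=0 ... Sun=6)
Days before December (Jan-Nov): 334 days
Weekday index = (2 + 334) mod 7 = 0

Monday


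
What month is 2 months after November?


November is month 11
11 + 2 = 13; wrap: 13 - 12 = 1

January


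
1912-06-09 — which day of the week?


Date: June 9, 1912
Anchor: Jan 1, 1912. With p = 1912 - 1 = 1911: (p + p//4 - p//100 + p//400) mod 7 = (1911 + 477 - 19 + 4) mod 7 = 2373 mod 7 = 0 -> Monday (Mon=0 ... Sun=6)
Days before June (Jan-May): 152; offset = 152 + 9 - 1 = 160
Weekday index = (0 + 160) mod 7 = 6

Day of the week: Sunday


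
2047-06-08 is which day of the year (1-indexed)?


Date: June 8, 2047
Days in months 1 through 5: 151
Plus 8 days in June

Day of year: 159


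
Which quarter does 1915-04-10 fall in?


Month: April (month 4)
Q1: Jan-Mar, Q2: Apr-Jun, Q3: Jul-Sep, Q4: Oct-Dec

Q2


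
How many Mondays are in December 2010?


December 2010 has 31 days
Anchor: Jan 1, 2010. With p = 2010 - 1 = 2009: (p + p//4 - p//100 + p//400) mod 7 = (2009 + 502 - 20 + 5) mod 7 = 2496 mod 7 = 4 -> Friday (Mon=0 ... Sun=6)
Days before December (Jan-Nov): 334; December 1 index = (4 + 334) mod 7 = 2 -> Wednesday
First Monday is December 6
Mondays: 6, 13, 20, 27

4 Mondays


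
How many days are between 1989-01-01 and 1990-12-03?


From 1989-01-01 to 1990-12-03
1989-01-01: day of year = 1
1990-12-03: days before December = 31 + 28 + 31 + 30 + 31 + 30 + 31 + 31 + 30 + 31 + 30 = 334 (1990 is not a leap year); day of year = 334 + 3 = 337
Rest of 1989: 365 - 1 = 364
Total = 364 + 337 = 701

701 days


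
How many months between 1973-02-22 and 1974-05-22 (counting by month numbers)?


From February 1973 to May 1974
1 year * 12 = 12 months, plus 3 months = 15

15 months


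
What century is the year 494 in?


Century = (year - 1) // 100 + 1
= (494 - 1) // 100 + 1
= 493 // 100 + 1
= 4 + 1

5th century


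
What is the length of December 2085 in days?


December 2085

31 days


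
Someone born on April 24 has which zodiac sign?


Date: April 24
Conventional tropical zodiac dates: Taurus from April 20 onward; Gemini starts May 21
April 24 falls within the Taurus range

Taurus


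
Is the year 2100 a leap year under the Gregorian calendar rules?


Gregorian leap year rule: divisible by 4, but not by 100, unless also by 400.
2100 is divisible by 100 but not 400 -> not a leap year

No


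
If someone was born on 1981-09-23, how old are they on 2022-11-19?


Birth: 1981-09-23
Reference: 2022-11-19
Year difference: 2022 - 1981 = 41

41 years old


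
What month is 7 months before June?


June is month 6
6 - 7 = -1; wrap: -1 + 12 = 11

November


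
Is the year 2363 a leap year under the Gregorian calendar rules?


Gregorian leap year rule: divisible by 4, but not by 100, unless also by 400.
2363 is not divisible by 4 -> not a leap year

No


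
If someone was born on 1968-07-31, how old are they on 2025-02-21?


Birth: 1968-07-31
Reference: 2025-02-21
Year difference: 2025 - 1968 = 57
Birthday not yet reached in 2025, subtract 1

56 years old


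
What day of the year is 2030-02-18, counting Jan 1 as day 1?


Date: February 18, 2030
Days in months 1 through 1: 31
Plus 18 days in February

Day of year: 49


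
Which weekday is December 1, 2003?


Target: December 1, 2003
Anchor: Jan 1, 2003. With p = 2003 - 1 = 2002: (p + p//4 - p//100 + p//400) mod 7 = (2002 + 500 - 20 + 5) mod 7 = 2487 mod 7 = 2 -> Wednesday (Mon=0 ... Sun=6)
Days before December (Jan-Nov): 334 days
Weekday index = (2 + 334) mod 7 = 0

Monday


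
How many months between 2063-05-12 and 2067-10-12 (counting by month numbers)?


From May 2063 to October 2067
4 years * 12 = 48 months, plus 5 months = 53

53 months


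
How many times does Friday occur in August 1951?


August 1951 has 31 days
Anchor: Jan 1, 1951. With p = 1951 - 1 = 1950: (p + p//4 - p//100 + p//400) mod 7 = (1950 + 487 - 19 + 4) mod 7 = 2422 mod 7 = 0 -> Monday (Mon=0 ... Sun=6)
Days before August (Jan-Jul): 212; August 1 index = (0 + 212) mod 7 = 2 -> Wednesday
First Friday is August 3
Fridays: 3, 10, 17, 24, 31

5 Fridays


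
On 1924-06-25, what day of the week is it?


Date: June 25, 1924
Anchor: Jan 1, 1924. With p = 1924 - 1 = 1923: (p + p//4 - p//100 + p//400) mod 7 = (1923 + 480 - 19 + 4) mod 7 = 2388 mod 7 = 1 -> Tuesday (Mon=0 ... Sun=6)
Days before June (Jan-May): 152; offset = 152 + 25 - 1 = 176
Weekday index = (1 + 176) mod 7 = 2

Day of the week: Wednesday


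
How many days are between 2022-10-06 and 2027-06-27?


From 2022-10-06 to 2027-06-27
2022-10-06: days before October = 31 + 28 + 31 + 30 + 31 + 30 + 31 + 31 + 30 = 273 (2022 is not a leap year); day of year = 273 + 6 = 279
2027-06-27: days before June = 31 + 28 + 31 + 30 + 31 = 151 (2027 is not a leap year); day of year = 151 + 27 = 178
Rest of 2022: 365 - 279 = 86
Full years 2023 (365), 2024 (366), 2025 (365), 2026 (365): 1461
Total = 86 + 1461 + 178 = 1725

1725 days


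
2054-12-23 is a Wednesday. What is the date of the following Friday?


Current: Wednesday
Target: Friday
Days ahead: 2

Next Friday: 2054-12-25


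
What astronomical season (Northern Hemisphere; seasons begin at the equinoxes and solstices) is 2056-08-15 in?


Date: August 15
Astronomical Summer (approx.; exact equinox/solstice day varies by year): June 21 to September 21
August 15 falls within the Summer window

Summer


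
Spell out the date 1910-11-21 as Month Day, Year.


ISO 1910-11-21 parses as year=1910, month=11, day=21
Month 11 -> November

November 21, 1910


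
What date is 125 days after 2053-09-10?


Start: 2053-09-10, add 125 days
September 2053 has 30 days: 30 - 10 = 20 days to September 30 -> 105 left
October 2053 has 31 days -> 74 left
November 2053 has 30 days -> 44 left
December 2053 has 31 days -> 13 left
January 2054: 13 <= 31 -> lands on January 13

Result: 2054-01-13


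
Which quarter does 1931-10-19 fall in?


Month: October (month 10)
Q1: Jan-Mar, Q2: Apr-Jun, Q3: Jul-Sep, Q4: Oct-Dec

Q4


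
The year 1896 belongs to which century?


Century = (year - 1) // 100 + 1
= (1896 - 1) // 100 + 1
= 1895 // 100 + 1
= 18 + 1

19th century


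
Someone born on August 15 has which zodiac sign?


Date: August 15
Conventional tropical zodiac dates: Leo from July 23 onward; Virgo starts August 23
August 15 falls within the Leo range

Leo


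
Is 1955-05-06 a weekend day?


Anchor: Jan 1, 1955. With p = 1955 - 1 = 1954: (p + p//4 - p//100 + p//400) mod 7 = (1954 + 488 - 19 + 4) mod 7 = 2427 mod 7 = 5 -> Saturday (Mon=0 ... Sun=6)
Day of year: 126; offset = 125
Weekday index = (5 + 125) mod 7 = 4 -> Friday
Weekend days: Saturday, Sunday

No


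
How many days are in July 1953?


July 1953

31 days


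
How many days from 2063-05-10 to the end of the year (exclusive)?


Day of year: 130 of 365
Remaining = 365 - 130

235 days


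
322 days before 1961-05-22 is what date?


Start: 1961-05-22, subtract 322 days
Back 22 days from May 22 reaches April 30, 1961 -> 300 left
April 1961 has 30 days -> back to March 31, 1961 -> 270 left
March 1961 has 31 days -> back to February 28, 1961 -> 239 left
February 1961 has 28 days -> back to January 31, 1961 -> 211 left
January 1961 has 31 days -> back to December 31, 1960 -> 180 left
December 1960 has 31 days -> back to November 30, 1960 -> 149 left
November 1960 has 30 days -> back to October 31, 1960 -> 119 left
October 1960 has 31 days -> back to September 30, 1960 -> 88 left
September 1960 has 30 days -> back to August 31, 1960 -> 58 left
August 1960 has 31 days -> back to July 31, 1960 -> 27 left
July 1960: 31 - 27 = 4 -> lands on July 4

Result: 1960-07-04


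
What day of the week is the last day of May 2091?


May 2091 has 31 days
Anchor: Jan 1, 2091. With p = 2091 - 1 = 2090: (p + p//4 - p//100 + p//400) mod 7 = (2090 + 522 - 20 + 5) mod 7 = 2597 mod 7 = 0 -> Monday (Mon=0 ... Sun=6)
Days before May (Jan-Apr): 120; May 1 index = (0 + 120) mod 7 = 1 -> Tuesday
Last day offset: 31 - 1 = 30 days
Weekday index = (1 + 30) mod 7 = 3

Thursday, May 31


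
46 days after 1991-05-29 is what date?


Start: 1991-05-29, add 46 days
May 1991 has 31 days: 31 - 29 = 2 days to May 31 -> 44 left
June 1991 has 30 days -> 14 left
July 1991: 14 <= 31 -> lands on July 14

Result: 1991-07-14


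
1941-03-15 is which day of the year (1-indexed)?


Date: March 15, 1941
Days in months 1 through 2: 59
Plus 15 days in March

Day of year: 74


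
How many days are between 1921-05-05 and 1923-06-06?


From 1921-05-05 to 1923-06-06
1921-05-05: days before May = 31 + 28 + 31 + 30 = 120 (1921 is not a leap year); day of year = 120 + 5 = 125
1923-06-06: days before June = 31 + 28 + 31 + 30 + 31 = 151 (1923 is not a leap year); day of year = 151 + 6 = 157
Rest of 1921: 365 - 125 = 240
Full years 1922 (365): 365
Total = 240 + 365 + 157 = 762

762 days


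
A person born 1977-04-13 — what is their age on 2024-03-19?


Birth: 1977-04-13
Reference: 2024-03-19
Year difference: 2024 - 1977 = 47
Birthday not yet reached in 2024, subtract 1

46 years old


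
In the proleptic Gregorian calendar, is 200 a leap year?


Gregorian leap year rule: divisible by 4, but not by 100, unless also by 400.
200 is divisible by 100 but not 400 -> not a leap year

No


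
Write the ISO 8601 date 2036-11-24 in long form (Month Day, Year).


ISO 2036-11-24 parses as year=2036, month=11, day=24
Month 11 -> November

November 24, 2036


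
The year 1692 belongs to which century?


Century = (year - 1) // 100 + 1
= (1692 - 1) // 100 + 1
= 1691 // 100 + 1
= 16 + 1

17th century


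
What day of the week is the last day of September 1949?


September 1949 has 30 days
Anchor: Jan 1, 1949. With p = 1949 - 1 = 1948: (p + p//4 - p//100 + p//400) mod 7 = (1948 + 487 - 19 + 4) mod 7 = 2420 mod 7 = 5 -> Saturday (Mon=0 ... Sun=6)
Days before September (Jan-Aug): 243; September 1 index = (5 + 243) mod 7 = 3 -> Thursday
Last day offset: 30 - 1 = 29 days
Weekday index = (3 + 29) mod 7 = 4

Friday, September 30


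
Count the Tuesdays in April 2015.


April 2015 has 30 days
Anchor: Jan 1, 2015. With p = 2015 - 1 = 2014: (p + p//4 - p//100 + p//400) mod 7 = (2014 + 503 - 20 + 5) mod 7 = 2502 mod 7 = 3 -> Thursday (Mon=0 ... Sun=6)
Days before April (Jan-Mar): 90; April 1 index = (3 + 90) mod 7 = 2 -> Wednesday
First Tuesday is April 7
Tuesdays: 7, 14, 21, 28

4 Tuesdays


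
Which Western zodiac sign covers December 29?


Date: December 29
Conventional tropical zodiac dates: Capricorn from December 22 onward; Aquarius starts January 20
December 29 falls within the Capricorn range

Capricorn


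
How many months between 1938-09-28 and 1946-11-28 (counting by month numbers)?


From September 1938 to November 1946
8 years * 12 = 96 months, plus 2 months = 98

98 months


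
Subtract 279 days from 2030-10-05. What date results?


Start: 2030-10-05, subtract 279 days
Back 5 days from October 5 reaches September 30, 2030 -> 274 left
September 2030 has 30 days -> back to August 31, 2030 -> 244 left
August 2030 has 31 days -> back to July 31, 2030 -> 213 left
July 2030 has 31 days -> back to June 30, 2030 -> 182 left
June 2030 has 30 days -> back to May 31, 2030 -> 152 left
May 2030 has 31 days -> back to April 30, 2030 -> 121 left
April 2030 has 30 days -> back to March 31, 2030 -> 91 left
March 2030 has 31 days -> back to February 28, 2030 -> 60 left
February 2030 has 28 days -> back to January 31, 2030 -> 32 left
January 2030 has 31 days -> back to December 31, 2029 -> 1 left
December 2029: 31 - 1 = 30 -> lands on December 30

Result: 2029-12-30


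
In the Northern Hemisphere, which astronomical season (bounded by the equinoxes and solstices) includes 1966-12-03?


Date: December 3
Astronomical Autumn (approx.; exact equinox/solstice day varies by year): September 22 to December 20
December 3 falls within the Autumn window

Autumn


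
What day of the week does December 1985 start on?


Target: December 1, 1985
Anchor: Jan 1, 1985. With p = 1985 - 1 = 1984: (p + p//4 - p//100 + p//400) mod 7 = (1984 + 496 - 19 + 4) mod 7 = 2465 mod 7 = 1 -> Tuesday (Mon=0 ... Sun=6)
Days before December (Jan-Nov): 334 days
Weekday index = (1 + 334) mod 7 = 6

Sunday


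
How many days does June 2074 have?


June 2074

30 days


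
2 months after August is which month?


August is month 8
8 + 2 = 10

October


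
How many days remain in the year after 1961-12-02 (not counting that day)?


Day of year: 336 of 365
Remaining = 365 - 336

29 days


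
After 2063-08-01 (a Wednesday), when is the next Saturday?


Current: Wednesday
Target: Saturday
Days ahead: 3

Next Saturday: 2063-08-04


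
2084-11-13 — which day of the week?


Date: November 13, 2084
Anchor: Jan 1, 2084. With p = 2084 - 1 = 2083: (p + p//4 - p//100 + p//400) mod 7 = (2083 + 520 - 20 + 5) mod 7 = 2588 mod 7 = 5 -> Saturday (Mon=0 ... Sun=6)
Days before November (Jan-Oct): 305; offset = 305 + 13 - 1 = 317
Weekday index = (5 + 317) mod 7 = 0

Day of the week: Monday


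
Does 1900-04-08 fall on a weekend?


Anchor: Jan 1, 1900. With p = 1900 - 1 = 1899: (p + p//4 - p//100 + p//400) mod 7 = (1899 + 474 - 18 + 4) mod 7 = 2359 mod 7 = 0 -> Monday (Mon=0 ... Sun=6)
Day of year: 98; offset = 97
Weekday index = (0 + 97) mod 7 = 6 -> Sunday
Weekend days: Saturday, Sunday

Yes


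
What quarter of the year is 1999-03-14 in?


Month: March (month 3)
Q1: Jan-Mar, Q2: Apr-Jun, Q3: Jul-Sep, Q4: Oct-Dec

Q1


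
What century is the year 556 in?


Century = (year - 1) // 100 + 1
= (556 - 1) // 100 + 1
= 555 // 100 + 1
= 5 + 1

6th century


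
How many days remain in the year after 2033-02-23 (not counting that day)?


Day of year: 54 of 365
Remaining = 365 - 54

311 days


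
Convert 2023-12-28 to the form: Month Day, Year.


ISO 2023-12-28 parses as year=2023, month=12, day=28
Month 12 -> December

December 28, 2023


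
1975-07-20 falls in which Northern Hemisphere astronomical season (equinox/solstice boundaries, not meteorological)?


Date: July 20
Astronomical Summer (approx.; exact equinox/solstice day varies by year): June 21 to September 21
July 20 falls within the Summer window

Summer


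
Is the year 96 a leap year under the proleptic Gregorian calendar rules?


Gregorian leap year rule: divisible by 4, but not by 100, unless also by 400.
96 is divisible by 4 but not 100 -> leap year

Yes


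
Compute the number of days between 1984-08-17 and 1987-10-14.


From 1984-08-17 to 1987-10-14
1984-08-17: days before August = 31 + 29 + 31 + 30 + 31 + 30 + 31 = 213 (1984 is a leap year); day of year = 213 + 17 = 230
1987-10-14: days before October = 31 + 28 + 31 + 30 + 31 + 30 + 31 + 31 + 30 = 273 (1987 is not a leap year); day of year = 273 + 14 = 287
Rest of 1984: 366 - 230 = 136
Full years 1985 (365), 1986 (365): 730
Total = 136 + 730 + 287 = 1153

1153 days


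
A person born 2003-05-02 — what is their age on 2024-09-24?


Birth: 2003-05-02
Reference: 2024-09-24
Year difference: 2024 - 2003 = 21

21 years old


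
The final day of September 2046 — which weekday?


September 2046 has 30 days
Anchor: Jan 1, 2046. With p = 2046 - 1 = 2045: (p + p//4 - p//100 + p//400) mod 7 = (2045 + 511 - 20 + 5) mod 7 = 2541 mod 7 = 0 -> Monday (Mon=0 ... Sun=6)
Days before September (Jan-Aug): 243; September 1 index = (0 + 243) mod 7 = 5 -> Saturday
Last day offset: 30 - 1 = 29 days
Weekday index = (5 + 29) mod 7 = 6

Sunday, September 30


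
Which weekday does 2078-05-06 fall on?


Date: May 6, 2078
Anchor: Jan 1, 2078. With p = 2078 - 1 = 2077: (p + p//4 - p//100 + p//400) mod 7 = (2077 + 519 - 20 + 5) mod 7 = 2581 mod 7 = 5 -> Saturday (Mon=0 ... Sun=6)
Days before May (Jan-Apr): 120; offset = 120 + 6 - 1 = 125
Weekday index = (5 + 125) mod 7 = 4

Day of the week: Friday


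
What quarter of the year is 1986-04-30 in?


Month: April (month 4)
Q1: Jan-Mar, Q2: Apr-Jun, Q3: Jul-Sep, Q4: Oct-Dec

Q2


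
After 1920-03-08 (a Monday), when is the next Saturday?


Current: Monday
Target: Saturday
Days ahead: 5

Next Saturday: 1920-03-13


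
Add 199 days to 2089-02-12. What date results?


Start: 2089-02-12, add 199 days
February 2089 has 28 days: 28 - 12 = 16 days to February 28 -> 183 left
March 2089 has 31 days -> 152 left
April 2089 has 30 days -> 122 left
May 2089 has 31 days -> 91 left
June 2089 has 30 days -> 61 left
July 2089 has 31 days -> 30 left
August 2089: 30 <= 31 -> lands on August 30

Result: 2089-08-30


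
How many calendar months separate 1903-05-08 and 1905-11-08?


From May 1903 to November 1905
2 years * 12 = 24 months, plus 6 months = 30

30 months


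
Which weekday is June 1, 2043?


Target: June 1, 2043
Anchor: Jan 1, 2043. With p = 2043 - 1 = 2042: (p + p//4 - p//100 + p//400) mod 7 = (2042 + 510 - 20 + 5) mod 7 = 2537 mod 7 = 3 -> Thursday (Mon=0 ... Sun=6)
Days before June (Jan-May): 151 days
Weekday index = (3 + 151) mod 7 = 0

Monday


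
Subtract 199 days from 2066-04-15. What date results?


Start: 2066-04-15, subtract 199 days
Back 15 days from April 15 reaches March 31, 2066 -> 184 left
March 2066 has 31 days -> back to February 28, 2066 -> 153 left
February 2066 has 28 days -> back to January 31, 2066 -> 125 left
January 2066 has 31 days -> back to December 31, 2065 -> 94 left
December 2065 has 31 days -> back to November 30, 2065 -> 63 left
November 2065 has 30 days -> back to October 31, 2065 -> 33 left
October 2065 has 31 days -> back to September 30, 2065 -> 2 left
September 2065: 30 - 2 = 28 -> lands on September 28

Result: 2065-09-28


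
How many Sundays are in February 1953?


February 1953 has 28 days
Anchor: Jan 1, 1953. With p = 1953 - 1 = 1952: (p + p//4 - p//100 + p//400) mod 7 = (1952 + 488 - 19 + 4) mod 7 = 2425 mod 7 = 3 -> Thursday (Mon=0 ... Sun=6)
Days before February (Jan): 31; February 1 index = (3 + 31) mod 7 = 6 -> Sunday
First Sunday is February 1
Sundays: 1, 8, 15, 22

4 Sundays


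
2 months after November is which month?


November is month 11
11 + 2 = 13; wrap: 13 - 12 = 1

January


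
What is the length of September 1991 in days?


September 1991

30 days


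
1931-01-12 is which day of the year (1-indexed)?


Date: January 12, 1931
No months before January
Plus 12 days in January

Day of year: 12


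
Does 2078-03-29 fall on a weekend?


Anchor: Jan 1, 2078. With p = 2078 - 1 = 2077: (p + p//4 - p//100 + p//400) mod 7 = (2077 + 519 - 20 + 5) mod 7 = 2581 mod 7 = 5 -> Saturday (Mon=0 ... Sun=6)
Day of year: 88; offset = 87
Weekday index = (5 + 87) mod 7 = 1 -> Tuesday
Weekend days: Saturday, Sunday

No


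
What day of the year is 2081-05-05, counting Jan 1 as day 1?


Date: May 5, 2081
Days in months 1 through 4: 120
Plus 5 days in May

Day of year: 125


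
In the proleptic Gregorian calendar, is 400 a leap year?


Gregorian leap year rule: divisible by 4, but not by 100, unless also by 400.
400 is divisible by 400 -> leap year

Yes


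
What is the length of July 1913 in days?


July 1913

31 days


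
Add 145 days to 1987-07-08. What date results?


Start: 1987-07-08, add 145 days
July 1987 has 31 days: 31 - 8 = 23 days to July 31 -> 122 left
August 1987 has 31 days -> 91 left
September 1987 has 30 days -> 61 left
October 1987 has 31 days -> 30 left
November 1987: 30 <= 30 -> lands on November 30

Result: 1987-11-30


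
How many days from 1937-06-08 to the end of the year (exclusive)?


Day of year: 159 of 365
Remaining = 365 - 159

206 days


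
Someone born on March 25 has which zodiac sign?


Date: March 25
Conventional tropical zodiac dates: Aries from March 21 onward; Taurus starts April 20
March 25 falls within the Aries range

Aries


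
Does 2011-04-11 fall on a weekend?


Anchor: Jan 1, 2011. With p = 2011 - 1 = 2010: (p + p//4 - p//100 + p//400) mod 7 = (2010 + 502 - 20 + 5) mod 7 = 2497 mod 7 = 5 -> Saturday (Mon=0 ... Sun=6)
Day of year: 101; offset = 100
Weekday index = (5 + 100) mod 7 = 0 -> Monday
Weekend days: Saturday, Sunday

No


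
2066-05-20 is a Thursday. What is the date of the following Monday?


Current: Thursday
Target: Monday
Days ahead: 4

Next Monday: 2066-05-24


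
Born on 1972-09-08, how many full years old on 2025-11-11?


Birth: 1972-09-08
Reference: 2025-11-11
Year difference: 2025 - 1972 = 53

53 years old


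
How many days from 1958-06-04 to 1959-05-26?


From 1958-06-04 to 1959-05-26
1958-06-04: days before June = 31 + 28 + 31 + 30 + 31 = 151 (1958 is not a leap year); day of year = 151 + 4 = 155
1959-05-26: days before May = 31 + 28 + 31 + 30 = 120 (1959 is not a leap year); day of year = 120 + 26 = 146
Rest of 1958: 365 - 155 = 210
Total = 210 + 146 = 356

356 days


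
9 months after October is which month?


October is month 10
10 + 9 = 19; wrap: 19 - 12 = 7

July


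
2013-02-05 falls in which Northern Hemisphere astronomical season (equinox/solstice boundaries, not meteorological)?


Date: February 5
Astronomical Winter (approx.; exact equinox/solstice day varies by year): December 21 to March 19
February 5 falls within the Winter window

Winter


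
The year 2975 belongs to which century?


Century = (year - 1) // 100 + 1
= (2975 - 1) // 100 + 1
= 2974 // 100 + 1
= 29 + 1

30th century


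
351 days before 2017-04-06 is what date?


Start: 2017-04-06, subtract 351 days
Back 6 days from April 6 reaches March 31, 2017 -> 345 left
March 2017 has 31 days -> back to February 28, 2017 -> 314 left
February 2017 has 28 days -> back to January 31, 2017 -> 286 left
January 2017 has 31 days -> back to December 31, 2016 -> 255 left
December 2016 has 31 days -> back to November 30, 2016 -> 224 left
November 2016 has 30 days -> back to October 31, 2016 -> 194 left
October 2016 has 31 days -> back to September 30, 2016 -> 163 left
September 2016 has 30 days -> back to August 31, 2016 -> 133 left
August 2016 has 31 days -> back to July 31, 2016 -> 102 left
July 2016 has 31 days -> back to June 30, 2016 -> 71 left
June 2016 has 30 days -> back to May 31, 2016 -> 41 left
May 2016 has 31 days -> back to April 30, 2016 -> 10 left
April 2016: 30 - 10 = 20 -> lands on April 20

Result: 2016-04-20


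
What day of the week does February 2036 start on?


Target: February 1, 2036
Anchor: Jan 1, 2036. With p = 2036 - 1 = 2035: (p + p//4 - p//100 + p//400) mod 7 = (2035 + 508 - 20 + 5) mod 7 = 2528 mod 7 = 1 -> Tuesday (Mon=0 ... Sun=6)
Days before February (Jan): 31 days
Weekday index = (1 + 31) mod 7 = 4

Friday


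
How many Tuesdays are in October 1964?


October 1964 has 31 days
Anchor: Jan 1, 1964. With p = 1964 - 1 = 1963: (p + p//4 - p//100 + p//400) mod 7 = (1963 + 490 - 19 + 4) mod 7 = 2438 mod 7 = 2 -> Wednesday (Mon=0 ... Sun=6)
Days before October (Jan-Sep): 274; October 1 index = (2 + 274) mod 7 = 3 -> Thursday
First Tuesday is October 6
Tuesdays: 6, 13, 20, 27

4 Tuesdays


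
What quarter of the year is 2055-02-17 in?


Month: February (month 2)
Q1: Jan-Mar, Q2: Apr-Jun, Q3: Jul-Sep, Q4: Oct-Dec

Q1


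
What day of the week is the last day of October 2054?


October 2054 has 31 days
Anchor: Jan 1, 2054. With p = 2054 - 1 = 2053: (p + p//4 - p//100 + p//400) mod 7 = (2053 + 513 - 20 + 5) mod 7 = 2551 mod 7 = 3 -> Thursday (Mon=0 ... Sun=6)
Days before October (Jan-Sep): 273; October 1 index = (3 + 273) mod 7 = 3 -> Thursday
Last day offset: 31 - 1 = 30 days
Weekday index = (3 + 30) mod 7 = 5

Saturday, October 31


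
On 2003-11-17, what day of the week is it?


Date: November 17, 2003
Anchor: Jan 1, 2003. With p = 2003 - 1 = 2002: (p + p//4 - p//100 + p//400) mod 7 = (2002 + 500 - 20 + 5) mod 7 = 2487 mod 7 = 2 -> Wednesday (Mon=0 ... Sun=6)
Days before November (Jan-Oct): 304; offset = 304 + 17 - 1 = 320
Weekday index = (2 + 320) mod 7 = 0

Day of the week: Monday


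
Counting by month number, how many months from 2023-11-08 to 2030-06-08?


From November 2023 to June 2030
7 years * 12 = 84 months, minus 5 months = 79

79 months


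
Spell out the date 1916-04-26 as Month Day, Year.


ISO 1916-04-26 parses as year=1916, month=04, day=26
Month 4 -> April

April 26, 1916


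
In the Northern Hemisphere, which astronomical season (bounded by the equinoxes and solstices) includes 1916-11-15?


Date: November 15
Astronomical Autumn (approx.; exact equinox/solstice day varies by year): September 22 to December 20
November 15 falls within the Autumn window

Autumn


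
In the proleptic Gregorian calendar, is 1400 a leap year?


Gregorian leap year rule: divisible by 4, but not by 100, unless also by 400.
1400 is divisible by 100 but not 400 -> not a leap year

No


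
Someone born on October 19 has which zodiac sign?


Date: October 19
Conventional tropical zodiac dates: Libra from September 23 onward; Scorpio starts October 23
October 19 falls within the Libra range

Libra


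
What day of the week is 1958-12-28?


Date: December 28, 1958
Anchor: Jan 1, 1958. With p = 1958 - 1 = 1957: (p + p//4 - p//100 + p//400) mod 7 = (1957 + 489 - 19 + 4) mod 7 = 2431 mod 7 = 2 -> Wednesday (Mon=0 ... Sun=6)
Days before December (Jan-Nov): 334; offset = 334 + 28 - 1 = 361
Weekday index = (2 + 361) mod 7 = 6

Day of the week: Sunday


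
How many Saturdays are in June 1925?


June 1925 has 30 days
Anchor: Jan 1, 1925. With p = 1925 - 1 = 1924: (p + p//4 - p//100 + p//400) mod 7 = (1924 + 481 - 19 + 4) mod 7 = 2390 mod 7 = 3 -> Thursday (Mon=0 ... Sun=6)
Days before June (Jan-May): 151; June 1 index = (3 + 151) mod 7 = 0 -> Monday
First Saturday is June 6
Saturdays: 6, 13, 20, 27

4 Saturdays


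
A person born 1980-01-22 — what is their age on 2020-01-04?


Birth: 1980-01-22
Reference: 2020-01-04
Year difference: 2020 - 1980 = 40
Birthday not yet reached in 2020, subtract 1

39 years old


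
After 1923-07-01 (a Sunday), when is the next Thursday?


Current: Sunday
Target: Thursday
Days ahead: 4

Next Thursday: 1923-07-05


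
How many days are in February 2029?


February 2029 (leap year: no)

28 days


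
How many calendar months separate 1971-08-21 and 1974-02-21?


From August 1971 to February 1974
3 years * 12 = 36 months, minus 6 months = 30

30 months


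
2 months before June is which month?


June is month 6
6 - 2 = 4

April


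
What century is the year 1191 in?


Century = (year - 1) // 100 + 1
= (1191 - 1) // 100 + 1
= 1190 // 100 + 1
= 11 + 1

12th century


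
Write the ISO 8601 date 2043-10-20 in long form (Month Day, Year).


ISO 2043-10-20 parses as year=2043, month=10, day=20
Month 10 -> October

October 20, 2043


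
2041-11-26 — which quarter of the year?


Month: November (month 11)
Q1: Jan-Mar, Q2: Apr-Jun, Q3: Jul-Sep, Q4: Oct-Dec

Q4


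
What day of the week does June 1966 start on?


Target: June 1, 1966
Anchor: Jan 1, 1966. With p = 1966 - 1 = 1965: (p + p//4 - p//100 + p//400) mod 7 = (1965 + 491 - 19 + 4) mod 7 = 2441 mod 7 = 5 -> Saturday (Mon=0 ... Sun=6)
Days before June (Jan-May): 151 days
Weekday index = (5 + 151) mod 7 = 2

Wednesday


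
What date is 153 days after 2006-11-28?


Start: 2006-11-28, add 153 days
November 2006 has 30 days: 30 - 28 = 2 days to November 30 -> 151 left
December 2006 has 31 days -> 120 left
January 2007 has 31 days -> 89 left
February 2007 has 28 days -> 61 left
March 2007 has 31 days -> 30 left
April 2007: 30 <= 30 -> lands on April 30

Result: 2007-04-30


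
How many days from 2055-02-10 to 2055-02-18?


From 2055-02-10 to 2055-02-18
2055-02-10: days before February = 31; day of year = 31 + 10 = 41
2055-02-18: days before February = 31; day of year = 31 + 18 = 49
Same year: 49 - 41 = 8

8 days


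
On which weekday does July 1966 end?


July 1966 has 31 days
Anchor: Jan 1, 1966. With p = 1966 - 1 = 1965: (p + p//4 - p//100 + p//400) mod 7 = (1965 + 491 - 19 + 4) mod 7 = 2441 mod 7 = 5 -> Saturday (Mon=0 ... Sun=6)
Days before July (Jan-Jun): 181; July 1 index = (5 + 181) mod 7 = 4 -> Friday
Last day offset: 31 - 1 = 30 days
Weekday index = (4 + 30) mod 7 = 6

Sunday, July 31


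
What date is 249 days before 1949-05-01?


Start: 1949-05-01, subtract 249 days
Back 1 day from May 1 reaches April 30, 1949 -> 248 left
April 1949 has 30 days -> back to March 31, 1949 -> 218 left
March 1949 has 31 days -> back to February 28, 1949 -> 187 left
February 1949 has 28 days -> back to January 31, 1949 -> 159 left
January 1949 has 31 days -> back to December 31, 1948 -> 128 left
December 1948 has 31 days -> back to November 30, 1948 -> 97 left
November 1948 has 30 days -> back to October 31, 1948 -> 67 left
October 1948 has 31 days -> back to September 30, 1948 -> 36 left
September 1948 has 30 days -> back to August 31, 1948 -> 6 left
August 1948: 31 - 6 = 25 -> lands on August 25

Result: 1948-08-25
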